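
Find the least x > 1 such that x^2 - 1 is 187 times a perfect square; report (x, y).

(x, y) = (1682, 123)

First expand sqrt(187) as a continued fraction. With x_i = (sqrt(187) + m_i)/d_i and (m_0, d_0) = (0, 1): a_0 = floor(sqrt(187)) = 13, since 13^2 = 169 <= 187 < 196 = 14^2.
Iterate m_{i+1} = d_i*a_i - m_i, d_{i+1} = (187 - m_{i+1}^2)/d_i, a_{i+1} = floor((a_0 + m_{i+1})/d_{i+1}):
  m_1 = 1*13 - 0 = 13, d_1 = (187 - 13^2)/1 = 18/1 = 18, a_1 = floor((13 + 13)/18) = 1.
  m_2 = 18*1 - 13 = 5, d_2 = (187 - 5^2)/18 = 162/18 = 9, a_2 = floor((13 + 5)/9) = 2.
  m_3 = 9*2 - 5 = 13, d_3 = (187 - 13^2)/9 = 18/9 = 2, a_3 = floor((13 + 13)/2) = 13.
  m_4 = 2*13 - 13 = 13, d_4 = (187 - 13^2)/2 = 18/2 = 9, a_4 = floor((13 + 13)/9) = 2.
  m_5 = 9*2 - 13 = 5, d_5 = (187 - 5^2)/9 = 162/9 = 18, a_5 = floor((13 + 5)/18) = 1.
  m_6 = 18*1 - 5 = 13, d_6 = (187 - 13^2)/18 = 18/18 = 1, a_6 = floor((13 + 13)/1) = 26.
  m_7 = 1*26 - 13 = 13, d_7 = (187 - 13^2)/1 = 18/1 = 18: (m_7, d_7) = (m_1, d_1) = (13, 18), so from here the quotients repeat a_1, ..., a_6; the period length is 6.
So sqrt(187) = [13; (1, 2, 13, 2, 1, 26)] with period length k = 6.
k is even, so the fundamental solution of x^2 - 187y^2 = 1 is (p_{k-1}, q_{k-1}) = (p_5, q_5); compute convergents through index 5.
Convergents (p_i = a_i*p_{i-1} + p_{i-2}, q_i = a_i*q_{i-1} + q_{i-2} with p_{-2}=0, p_{-1}=1, q_{-2}=1, q_{-1}=0):
  i=0: a_0=13, p_0 = 13*1 + 0 = 13, q_0 = 13*0 + 1 = 1.
  i=1: a_1=1, p_1 = 1*13 + 1 = 14, q_1 = 1*1 + 0 = 1.
  i=2: a_2=2, p_2 = 2*14 + 13 = 41, q_2 = 2*1 + 1 = 3.
  i=3: a_3=13, p_3 = 13*41 + 14 = 547, q_3 = 13*3 + 1 = 40.
  i=4: a_4=2, p_4 = 2*547 + 41 = 1135, q_4 = 2*40 + 3 = 83.
  i=5: a_5=1, p_5 = 1*1135 + 547 = 1682, q_5 = 1*83 + 40 = 123.
Check: 1682^2 - 187*123^2 = 2829124 - 2829123 = 1, so (x, y) = (1682, 123) solves the equation, and by the theorem it is the least positive solution.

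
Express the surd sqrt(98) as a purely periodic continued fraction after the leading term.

[9; (1, 8, 1, 18)]

Write x_i = (sqrt(98) + m_i)/d_i with (m_0, d_0) = (0, 1). a_0 = floor(sqrt(98)) = 9, since 9^2 = 81 <= 98 < 100 = 10^2.
Iterate m_{i+1} = d_i*a_i - m_i, d_{i+1} = (98 - m_{i+1}^2)/d_i, a_{i+1} = floor((a_0 + m_{i+1})/d_{i+1}):
  m_1 = 1*9 - 0 = 9, d_1 = (98 - 9^2)/1 = 17/1 = 17, a_1 = floor((9 + 9)/17) = 1.
  m_2 = 17*1 - 9 = 8, d_2 = (98 - 8^2)/17 = 34/17 = 2, a_2 = floor((9 + 8)/2) = 8.
  m_3 = 2*8 - 8 = 8, d_3 = (98 - 8^2)/2 = 34/2 = 17, a_3 = floor((9 + 8)/17) = 1.
  m_4 = 17*1 - 8 = 9, d_4 = (98 - 9^2)/17 = 17/17 = 1, a_4 = floor((9 + 9)/1) = 18.
  m_5 = 1*18 - 9 = 9, d_5 = (98 - 9^2)/1 = 17/1 = 17: (m_5, d_5) = (m_1, d_1) = (9, 17), so from here the quotients repeat a_1, ..., a_4; the period length is 4.
Hence the expansion of sqrt(98) is a_0 = 9 followed by the repeating block 1, 8, 1, 18 (period 4).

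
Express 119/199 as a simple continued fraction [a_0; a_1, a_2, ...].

[0; 1, 1, 2, 19, 2]

Run the Euclidean algorithm on 119 and 199; the successive quotients are the partial quotients a_0, a_1, ... (each step inverts the fractional part left over by the previous one):
  119 = 0*199 + 119, so a_0 = 0.
  199 = 1*119 + 80, so a_1 = 1.
  119 = 1*80 + 39, so a_2 = 1.
  80 = 2*39 + 2, so a_3 = 2.
  39 = 19*2 + 1, so a_4 = 19.
  2 = 2*1 + 0, so a_5 = 2.
The remainder reaches 0 after 6 divisions, so the expansion has 6 partial quotients, read off in order.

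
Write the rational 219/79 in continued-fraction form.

Run the Euclidean algorithm on 219 and 79; the successive quotients are the partial quotients a_0, a_1, ... (each step inverts the fractional part left over by the previous one):
  219 = 2*79 + 61, so a_0 = 2.
  79 = 1*61 + 18, so a_1 = 1.
  61 = 3*18 + 7, so a_2 = 3.
  18 = 2*7 + 4, so a_3 = 2.
  7 = 1*4 + 3, so a_4 = 1.
  4 = 1*3 + 1, so a_5 = 1.
  3 = 3*1 + 0, so a_6 = 3.
The remainder reaches 0 after 7 divisions, so the expansion has 7 partial quotients, read off in order.

[2; 1, 3, 2, 1, 1, 3]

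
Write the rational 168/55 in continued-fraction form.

[3; 18, 3]

Run the Euclidean algorithm on 168 and 55; the successive quotients are the partial quotients a_0, a_1, ... (each step inverts the fractional part left over by the previous one):
  168 = 3*55 + 3, so a_0 = 3.
  55 = 18*3 + 1, so a_1 = 18.
  3 = 3*1 + 0, so a_2 = 3.
The remainder reaches 0 after 3 divisions, so the expansion has 3 partial quotients, read off in order.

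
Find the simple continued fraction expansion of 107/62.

Run the Euclidean algorithm on 107 and 62; the successive quotients are the partial quotients a_0, a_1, ... (each step inverts the fractional part left over by the previous one):
  107 = 1*62 + 45, so a_0 = 1.
  62 = 1*45 + 17, so a_1 = 1.
  45 = 2*17 + 11, so a_2 = 2.
  17 = 1*11 + 6, so a_3 = 1.
  11 = 1*6 + 5, so a_4 = 1.
  6 = 1*5 + 1, so a_5 = 1.
  5 = 5*1 + 0, so a_6 = 5.
The remainder reaches 0 after 7 divisions, so the expansion has 7 partial quotients, read off in order.

[1; 1, 2, 1, 1, 1, 5]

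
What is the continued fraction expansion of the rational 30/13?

[2; 3, 4]

Run the Euclidean algorithm on 30 and 13; the successive quotients are the partial quotients a_0, a_1, ... (each step inverts the fractional part left over by the previous one):
  30 = 2*13 + 4, so a_0 = 2.
  13 = 3*4 + 1, so a_1 = 3.
  4 = 4*1 + 0, so a_2 = 4.
The remainder reaches 0 after 3 divisions, so the expansion has 3 partial quotients, read off in order.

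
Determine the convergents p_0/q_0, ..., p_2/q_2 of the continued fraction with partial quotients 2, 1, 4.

2/1, 3/1, 14/5

Using the convergent recurrence p_i = a_i*p_{i-1} + p_{i-2}, q_i = a_i*q_{i-1} + q_{i-2} with p_{-2}=0, p_{-1}=1, q_{-2}=1, q_{-1}=0:
  i=0: a_0=2, p_0 = 2*1 + 0 = 2, q_0 = 2*0 + 1 = 1.
  i=1: a_1=1, p_1 = 1*2 + 1 = 3, q_1 = 1*1 + 0 = 1.
  i=2: a_2=4, p_2 = 4*3 + 2 = 14, q_2 = 4*1 + 1 = 5.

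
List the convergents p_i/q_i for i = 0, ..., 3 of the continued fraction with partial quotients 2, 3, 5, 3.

Using the convergent recurrence p_i = a_i*p_{i-1} + p_{i-2}, q_i = a_i*q_{i-1} + q_{i-2} with p_{-2}=0, p_{-1}=1, q_{-2}=1, q_{-1}=0:
  i=0: a_0=2, p_0 = 2*1 + 0 = 2, q_0 = 2*0 + 1 = 1.
  i=1: a_1=3, p_1 = 3*2 + 1 = 7, q_1 = 3*1 + 0 = 3.
  i=2: a_2=5, p_2 = 5*7 + 2 = 37, q_2 = 5*3 + 1 = 16.
  i=3: a_3=3, p_3 = 3*37 + 7 = 118, q_3 = 3*16 + 3 = 51.

2/1, 7/3, 37/16, 118/51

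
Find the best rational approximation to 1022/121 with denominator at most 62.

Expand x = 1022/121 as a continued fraction with the Euclidean algorithm:
  1022 = 8*121 + 54, so a_0 = 8.
  121 = 2*54 + 13, so a_1 = 2.
  54 = 4*13 + 2, so a_2 = 4.
  13 = 6*2 + 1, so a_3 = 6.
  2 = 2*1 + 0, so a_4 = 2.
so x = [8; 2, 4, 6, 2].
Convergents (p_i = a_i*p_{i-1} + p_{i-2}, q_i = a_i*q_{i-1} + q_{i-2} with p_{-2}=0, p_{-1}=1, q_{-2}=1, q_{-1}=0), until the denominator exceeds 62:
  i=0: a_0=8, p_0 = 8*1 + 0 = 8, q_0 = 8*0 + 1 = 1.
  i=1: a_1=2, p_1 = 2*8 + 1 = 17, q_1 = 2*1 + 0 = 2.
  i=2: a_2=4, p_2 = 4*17 + 8 = 76, q_2 = 4*2 + 1 = 9.
  i=3: a_3=6, p_3 = 6*76 + 17 = 473, q_3 = 6*9 + 2 = 56.
  i=4: a_4=2, p_4 = 2*473 + 76 = 1022, q_4 = 2*56 + 9 = 121.
q_4 = 121 > 62, so the last convergent with denominator <= 62 is p_3/q_3 = 473/56.
The closest fraction with denominator <= 62 is either p_3/q_3 or the intermediate fraction (k*p_3 + p_2)/(k*q_3 + q_2) with the largest k >= 1 whose denominator stays <= 62; these approach x as k grows, and every other convergent or intermediate fraction in range is farther away.
Largest k: floor((62 - q_2)/q_3) = floor((62 - 9)/56) = 0.
Since k = 0, no intermediate fraction beyond p_3/q_3 has denominator <= 62, so the convergent 473/56 is the closest (its error is |1022*56 - 473*121|/(121*56) = 1/6776).

473/56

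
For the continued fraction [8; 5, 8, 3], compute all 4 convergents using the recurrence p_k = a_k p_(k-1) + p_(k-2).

8/1, 41/5, 336/41, 1049/128

Using the convergent recurrence p_i = a_i*p_{i-1} + p_{i-2}, q_i = a_i*q_{i-1} + q_{i-2} with p_{-2}=0, p_{-1}=1, q_{-2}=1, q_{-1}=0:
  i=0: a_0=8, p_0 = 8*1 + 0 = 8, q_0 = 8*0 + 1 = 1.
  i=1: a_1=5, p_1 = 5*8 + 1 = 41, q_1 = 5*1 + 0 = 5.
  i=2: a_2=8, p_2 = 8*41 + 8 = 336, q_2 = 8*5 + 1 = 41.
  i=3: a_3=3, p_3 = 3*336 + 41 = 1049, q_3 = 3*41 + 5 = 128.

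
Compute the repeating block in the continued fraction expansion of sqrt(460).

Write x_i = (sqrt(460) + m_i)/d_i with (m_0, d_0) = (0, 1). a_0 = floor(sqrt(460)) = 21, since 21^2 = 441 <= 460 < 484 = 22^2.
Iterate m_{i+1} = d_i*a_i - m_i, d_{i+1} = (460 - m_{i+1}^2)/d_i, a_{i+1} = floor((a_0 + m_{i+1})/d_{i+1}):
  m_1 = 1*21 - 0 = 21, d_1 = (460 - 21^2)/1 = 19/1 = 19, a_1 = floor((21 + 21)/19) = 2.
  m_2 = 19*2 - 21 = 17, d_2 = (460 - 17^2)/19 = 171/19 = 9, a_2 = floor((21 + 17)/9) = 4.
  m_3 = 9*4 - 17 = 19, d_3 = (460 - 19^2)/9 = 99/9 = 11, a_3 = floor((21 + 19)/11) = 3.
  m_4 = 11*3 - 19 = 14, d_4 = (460 - 14^2)/11 = 264/11 = 24, a_4 = floor((21 + 14)/24) = 1.
  m_5 = 24*1 - 14 = 10, d_5 = (460 - 10^2)/24 = 360/24 = 15, a_5 = floor((21 + 10)/15) = 2.
  m_6 = 15*2 - 10 = 20, d_6 = (460 - 20^2)/15 = 60/15 = 4, a_6 = floor((21 + 20)/4) = 10.
  m_7 = 4*10 - 20 = 20, d_7 = (460 - 20^2)/4 = 60/4 = 15, a_7 = floor((21 + 20)/15) = 2.
  m_8 = 15*2 - 20 = 10, d_8 = (460 - 10^2)/15 = 360/15 = 24, a_8 = floor((21 + 10)/24) = 1.
  m_9 = 24*1 - 10 = 14, d_9 = (460 - 14^2)/24 = 264/24 = 11, a_9 = floor((21 + 14)/11) = 3.
  m_10 = 11*3 - 14 = 19, d_10 = (460 - 19^2)/11 = 99/11 = 9, a_10 = floor((21 + 19)/9) = 4.
  m_11 = 9*4 - 19 = 17, d_11 = (460 - 17^2)/9 = 171/9 = 19, a_11 = floor((21 + 17)/19) = 2.
  m_12 = 19*2 - 17 = 21, d_12 = (460 - 21^2)/19 = 19/19 = 1, a_12 = floor((21 + 21)/1) = 42.
  m_13 = 1*42 - 21 = 21, d_13 = (460 - 21^2)/1 = 19/1 = 19: (m_13, d_13) = (m_1, d_1) = (21, 19), so from here the quotients repeat a_1, ..., a_12; the period length is 12.
Hence the expansion of sqrt(460) is a_0 = 21 followed by the repeating block 2, 4, 3, 1, 2, 10, 2, 1, 3, 4, 2, 42 (period 12).

[21; (2, 4, 3, 1, 2, 10, 2, 1, 3, 4, 2, 42)]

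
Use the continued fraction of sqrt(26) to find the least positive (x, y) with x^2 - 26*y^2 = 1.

(x, y) = (51, 10)

First expand sqrt(26) as a continued fraction. With x_i = (sqrt(26) + m_i)/d_i and (m_0, d_0) = (0, 1): a_0 = floor(sqrt(26)) = 5, since 5^2 = 25 <= 26 < 36 = 6^2.
Iterate m_{i+1} = d_i*a_i - m_i, d_{i+1} = (26 - m_{i+1}^2)/d_i, a_{i+1} = floor((a_0 + m_{i+1})/d_{i+1}):
  m_1 = 1*5 - 0 = 5, d_1 = (26 - 5^2)/1 = 1/1 = 1, a_1 = floor((5 + 5)/1) = 10.
  m_2 = 1*10 - 5 = 5, d_2 = (26 - 5^2)/1 = 1/1 = 1: (m_2, d_2) = (m_1, d_1) = (5, 1), so from here the quotient a_1 repeats; the period length is 1.
So sqrt(26) = [5; (10)] with period length k = 1.
k is odd, so (p_{k-1}, q_{k-1}) only solves x^2 - 26y^2 = -1 and the fundamental solution of x^2 - 26y^2 = 1 is (p_{2k-1}, q_{2k-1}) = (p_1, q_1); compute convergents through index 1, running through the period twice.
Convergents (p_i = a_i*p_{i-1} + p_{i-2}, q_i = a_i*q_{i-1} + q_{i-2} with p_{-2}=0, p_{-1}=1, q_{-2}=1, q_{-1}=0):
  i=0: a_0=5, p_0 = 5*1 + 0 = 5, q_0 = 5*0 + 1 = 1.
  i=1: a_1=10, p_1 = 10*5 + 1 = 51, q_1 = 10*1 + 0 = 10.
Indeed p_0^2 - 26*q_0^2 = 25 - 26 = -1, not +1.
Check: 51^2 - 26*10^2 = 2601 - 2600 = 1, so (x, y) = (51, 10) solves the equation, and by the theorem it is the least positive solution.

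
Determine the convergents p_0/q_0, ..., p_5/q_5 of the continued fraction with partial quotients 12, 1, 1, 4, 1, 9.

Using the convergent recurrence p_i = a_i*p_{i-1} + p_{i-2}, q_i = a_i*q_{i-1} + q_{i-2} with p_{-2}=0, p_{-1}=1, q_{-2}=1, q_{-1}=0:
  i=0: a_0=12, p_0 = 12*1 + 0 = 12, q_0 = 12*0 + 1 = 1.
  i=1: a_1=1, p_1 = 1*12 + 1 = 13, q_1 = 1*1 + 0 = 1.
  i=2: a_2=1, p_2 = 1*13 + 12 = 25, q_2 = 1*1 + 1 = 2.
  i=3: a_3=4, p_3 = 4*25 + 13 = 113, q_3 = 4*2 + 1 = 9.
  i=4: a_4=1, p_4 = 1*113 + 25 = 138, q_4 = 1*9 + 2 = 11.
  i=5: a_5=9, p_5 = 9*138 + 113 = 1355, q_5 = 9*11 + 9 = 108.

12/1, 13/1, 25/2, 113/9, 138/11, 1355/108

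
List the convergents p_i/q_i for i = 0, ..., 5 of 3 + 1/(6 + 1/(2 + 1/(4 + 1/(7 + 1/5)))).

3/1, 19/6, 41/13, 183/58, 1322/419, 6793/2153

Using the convergent recurrence p_i = a_i*p_{i-1} + p_{i-2}, q_i = a_i*q_{i-1} + q_{i-2} with p_{-2}=0, p_{-1}=1, q_{-2}=1, q_{-1}=0:
  i=0: a_0=3, p_0 = 3*1 + 0 = 3, q_0 = 3*0 + 1 = 1.
  i=1: a_1=6, p_1 = 6*3 + 1 = 19, q_1 = 6*1 + 0 = 6.
  i=2: a_2=2, p_2 = 2*19 + 3 = 41, q_2 = 2*6 + 1 = 13.
  i=3: a_3=4, p_3 = 4*41 + 19 = 183, q_3 = 4*13 + 6 = 58.
  i=4: a_4=7, p_4 = 7*183 + 41 = 1322, q_4 = 7*58 + 13 = 419.
  i=5: a_5=5, p_5 = 5*1322 + 183 = 6793, q_5 = 5*419 + 58 = 2153.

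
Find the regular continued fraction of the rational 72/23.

Run the Euclidean algorithm on 72 and 23; the successive quotients are the partial quotients a_0, a_1, ... (each step inverts the fractional part left over by the previous one):
  72 = 3*23 + 3, so a_0 = 3.
  23 = 7*3 + 2, so a_1 = 7.
  3 = 1*2 + 1, so a_2 = 1.
  2 = 2*1 + 0, so a_3 = 2.
The remainder reaches 0 after 4 divisions, so the expansion has 4 partial quotients, read off in order.

[3; 7, 1, 2]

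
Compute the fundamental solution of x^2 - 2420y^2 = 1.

First expand sqrt(2420) as a continued fraction. With x_i = (sqrt(2420) + m_i)/d_i and (m_0, d_0) = (0, 1): a_0 = floor(sqrt(2420)) = 49, since 49^2 = 2401 <= 2420 < 2500 = 50^2.
Iterate m_{i+1} = d_i*a_i - m_i, d_{i+1} = (2420 - m_{i+1}^2)/d_i, a_{i+1} = floor((a_0 + m_{i+1})/d_{i+1}):
  m_1 = 1*49 - 0 = 49, d_1 = (2420 - 49^2)/1 = 19/1 = 19, a_1 = floor((49 + 49)/19) = 5.
  m_2 = 19*5 - 49 = 46, d_2 = (2420 - 46^2)/19 = 304/19 = 16, a_2 = floor((49 + 46)/16) = 5.
  m_3 = 16*5 - 46 = 34, d_3 = (2420 - 34^2)/16 = 1264/16 = 79, a_3 = floor((49 + 34)/79) = 1.
  m_4 = 79*1 - 34 = 45, d_4 = (2420 - 45^2)/79 = 395/79 = 5, a_4 = floor((49 + 45)/5) = 18.
  m_5 = 5*18 - 45 = 45, d_5 = (2420 - 45^2)/5 = 395/5 = 79, a_5 = floor((49 + 45)/79) = 1.
  m_6 = 79*1 - 45 = 34, d_6 = (2420 - 34^2)/79 = 1264/79 = 16, a_6 = floor((49 + 34)/16) = 5.
  m_7 = 16*5 - 34 = 46, d_7 = (2420 - 46^2)/16 = 304/16 = 19, a_7 = floor((49 + 46)/19) = 5.
  m_8 = 19*5 - 46 = 49, d_8 = (2420 - 49^2)/19 = 19/19 = 1, a_8 = floor((49 + 49)/1) = 98.
  m_9 = 1*98 - 49 = 49, d_9 = (2420 - 49^2)/1 = 19/1 = 19: (m_9, d_9) = (m_1, d_1) = (49, 19), so from here the quotients repeat a_1, ..., a_8; the period length is 8.
So sqrt(2420) = [49; (5, 5, 1, 18, 1, 5, 5, 98)] with period length k = 8.
k is even, so the fundamental solution of x^2 - 2420y^2 = 1 is (p_{k-1}, q_{k-1}) = (p_7, q_7); compute convergents through index 7.
Convergents (p_i = a_i*p_{i-1} + p_{i-2}, q_i = a_i*q_{i-1} + q_{i-2} with p_{-2}=0, p_{-1}=1, q_{-2}=1, q_{-1}=0):
  i=0: a_0=49, p_0 = 49*1 + 0 = 49, q_0 = 49*0 + 1 = 1.
  i=1: a_1=5, p_1 = 5*49 + 1 = 246, q_1 = 5*1 + 0 = 5.
  i=2: a_2=5, p_2 = 5*246 + 49 = 1279, q_2 = 5*5 + 1 = 26.
  i=3: a_3=1, p_3 = 1*1279 + 246 = 1525, q_3 = 1*26 + 5 = 31.
  i=4: a_4=18, p_4 = 18*1525 + 1279 = 28729, q_4 = 18*31 + 26 = 584.
  i=5: a_5=1, p_5 = 1*28729 + 1525 = 30254, q_5 = 1*584 + 31 = 615.
  i=6: a_6=5, p_6 = 5*30254 + 28729 = 179999, q_6 = 5*615 + 584 = 3659.
  i=7: a_7=5, p_7 = 5*179999 + 30254 = 930249, q_7 = 5*3659 + 615 = 18910.
Check: 930249^2 - 2420*18910^2 = 865363202001 - 865363202000 = 1, so (x, y) = (930249, 18910) solves the equation, and by the theorem it is the least positive solution.

(x, y) = (930249, 18910)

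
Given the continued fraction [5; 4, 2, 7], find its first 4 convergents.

Using the convergent recurrence p_i = a_i*p_{i-1} + p_{i-2}, q_i = a_i*q_{i-1} + q_{i-2} with p_{-2}=0, p_{-1}=1, q_{-2}=1, q_{-1}=0:
  i=0: a_0=5, p_0 = 5*1 + 0 = 5, q_0 = 5*0 + 1 = 1.
  i=1: a_1=4, p_1 = 4*5 + 1 = 21, q_1 = 4*1 + 0 = 4.
  i=2: a_2=2, p_2 = 2*21 + 5 = 47, q_2 = 2*4 + 1 = 9.
  i=3: a_3=7, p_3 = 7*47 + 21 = 350, q_3 = 7*9 + 4 = 67.

5/1, 21/4, 47/9, 350/67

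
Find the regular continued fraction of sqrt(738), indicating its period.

[27; (6, 54)]

Write x_i = (sqrt(738) + m_i)/d_i with (m_0, d_0) = (0, 1). a_0 = floor(sqrt(738)) = 27, since 27^2 = 729 <= 738 < 784 = 28^2.
Iterate m_{i+1} = d_i*a_i - m_i, d_{i+1} = (738 - m_{i+1}^2)/d_i, a_{i+1} = floor((a_0 + m_{i+1})/d_{i+1}):
  m_1 = 1*27 - 0 = 27, d_1 = (738 - 27^2)/1 = 9/1 = 9, a_1 = floor((27 + 27)/9) = 6.
  m_2 = 9*6 - 27 = 27, d_2 = (738 - 27^2)/9 = 9/9 = 1, a_2 = floor((27 + 27)/1) = 54.
  m_3 = 1*54 - 27 = 27, d_3 = (738 - 27^2)/1 = 9/1 = 9: (m_3, d_3) = (m_1, d_1) = (27, 9), so from here the quotients repeat a_1, a_2; the period length is 2.
Hence the expansion of sqrt(738) is a_0 = 27 followed by the repeating block 6, 54 (period 2).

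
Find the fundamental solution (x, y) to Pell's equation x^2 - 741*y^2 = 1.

(x, y) = (7352695, 270108)

First expand sqrt(741) as a continued fraction. With x_i = (sqrt(741) + m_i)/d_i and (m_0, d_0) = (0, 1): a_0 = floor(sqrt(741)) = 27, since 27^2 = 729 <= 741 < 784 = 28^2.
Iterate m_{i+1} = d_i*a_i - m_i, d_{i+1} = (741 - m_{i+1}^2)/d_i, a_{i+1} = floor((a_0 + m_{i+1})/d_{i+1}):
  m_1 = 1*27 - 0 = 27, d_1 = (741 - 27^2)/1 = 12/1 = 12, a_1 = floor((27 + 27)/12) = 4.
  m_2 = 12*4 - 27 = 21, d_2 = (741 - 21^2)/12 = 300/12 = 25, a_2 = floor((27 + 21)/25) = 1.
  m_3 = 25*1 - 21 = 4, d_3 = (741 - 4^2)/25 = 725/25 = 29, a_3 = floor((27 + 4)/29) = 1.
  m_4 = 29*1 - 4 = 25, d_4 = (741 - 25^2)/29 = 116/29 = 4, a_4 = floor((27 + 25)/4) = 13.
  m_5 = 4*13 - 25 = 27, d_5 = (741 - 27^2)/4 = 12/4 = 3, a_5 = floor((27 + 27)/3) = 18.
  m_6 = 3*18 - 27 = 27, d_6 = (741 - 27^2)/3 = 12/3 = 4, a_6 = floor((27 + 27)/4) = 13.
  m_7 = 4*13 - 27 = 25, d_7 = (741 - 25^2)/4 = 116/4 = 29, a_7 = floor((27 + 25)/29) = 1.
  m_8 = 29*1 - 25 = 4, d_8 = (741 - 4^2)/29 = 725/29 = 25, a_8 = floor((27 + 4)/25) = 1.
  m_9 = 25*1 - 4 = 21, d_9 = (741 - 21^2)/25 = 300/25 = 12, a_9 = floor((27 + 21)/12) = 4.
  m_10 = 12*4 - 21 = 27, d_10 = (741 - 27^2)/12 = 12/12 = 1, a_10 = floor((27 + 27)/1) = 54.
  m_11 = 1*54 - 27 = 27, d_11 = (741 - 27^2)/1 = 12/1 = 12: (m_11, d_11) = (m_1, d_1) = (27, 12), so from here the quotients repeat a_1, ..., a_10; the period length is 10.
So sqrt(741) = [27; (4, 1, 1, 13, 18, 13, 1, 1, 4, 54)] with period length k = 10.
k is even, so the fundamental solution of x^2 - 741y^2 = 1 is (p_{k-1}, q_{k-1}) = (p_9, q_9); compute convergents through index 9.
Convergents (p_i = a_i*p_{i-1} + p_{i-2}, q_i = a_i*q_{i-1} + q_{i-2} with p_{-2}=0, p_{-1}=1, q_{-2}=1, q_{-1}=0):
  i=0: a_0=27, p_0 = 27*1 + 0 = 27, q_0 = 27*0 + 1 = 1.
  i=1: a_1=4, p_1 = 4*27 + 1 = 109, q_1 = 4*1 + 0 = 4.
  i=2: a_2=1, p_2 = 1*109 + 27 = 136, q_2 = 1*4 + 1 = 5.
  i=3: a_3=1, p_3 = 1*136 + 109 = 245, q_3 = 1*5 + 4 = 9.
  i=4: a_4=13, p_4 = 13*245 + 136 = 3321, q_4 = 13*9 + 5 = 122.
  i=5: a_5=18, p_5 = 18*3321 + 245 = 60023, q_5 = 18*122 + 9 = 2205.
  i=6: a_6=13, p_6 = 13*60023 + 3321 = 783620, q_6 = 13*2205 + 122 = 28787.
  i=7: a_7=1, p_7 = 1*783620 + 60023 = 843643, q_7 = 1*28787 + 2205 = 30992.
  i=8: a_8=1, p_8 = 1*843643 + 783620 = 1627263, q_8 = 1*30992 + 28787 = 59779.
  i=9: a_9=4, p_9 = 4*1627263 + 843643 = 7352695, q_9 = 4*59779 + 30992 = 270108.
Check: 7352695^2 - 741*270108^2 = 54062123763025 - 54062123763024 = 1, so (x, y) = (7352695, 270108) solves the equation, and by the theorem it is the least positive solution.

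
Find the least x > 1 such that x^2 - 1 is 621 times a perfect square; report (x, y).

First expand sqrt(621) as a continued fraction. With x_i = (sqrt(621) + m_i)/d_i and (m_0, d_0) = (0, 1): a_0 = floor(sqrt(621)) = 24, since 24^2 = 576 <= 621 < 625 = 25^2.
Iterate m_{i+1} = d_i*a_i - m_i, d_{i+1} = (621 - m_{i+1}^2)/d_i, a_{i+1} = floor((a_0 + m_{i+1})/d_{i+1}):
  m_1 = 1*24 - 0 = 24, d_1 = (621 - 24^2)/1 = 45/1 = 45, a_1 = floor((24 + 24)/45) = 1.
  m_2 = 45*1 - 24 = 21, d_2 = (621 - 21^2)/45 = 180/45 = 4, a_2 = floor((24 + 21)/4) = 11.
  m_3 = 4*11 - 21 = 23, d_3 = (621 - 23^2)/4 = 92/4 = 23, a_3 = floor((24 + 23)/23) = 2.
  m_4 = 23*2 - 23 = 23, d_4 = (621 - 23^2)/23 = 92/23 = 4, a_4 = floor((24 + 23)/4) = 11.
  m_5 = 4*11 - 23 = 21, d_5 = (621 - 21^2)/4 = 180/4 = 45, a_5 = floor((24 + 21)/45) = 1.
  m_6 = 45*1 - 21 = 24, d_6 = (621 - 24^2)/45 = 45/45 = 1, a_6 = floor((24 + 24)/1) = 48.
  m_7 = 1*48 - 24 = 24, d_7 = (621 - 24^2)/1 = 45/1 = 45: (m_7, d_7) = (m_1, d_1) = (24, 45), so from here the quotients repeat a_1, ..., a_6; the period length is 6.
So sqrt(621) = [24; (1, 11, 2, 11, 1, 48)] with period length k = 6.
k is even, so the fundamental solution of x^2 - 621y^2 = 1 is (p_{k-1}, q_{k-1}) = (p_5, q_5); compute convergents through index 5.
Convergents (p_i = a_i*p_{i-1} + p_{i-2}, q_i = a_i*q_{i-1} + q_{i-2} with p_{-2}=0, p_{-1}=1, q_{-2}=1, q_{-1}=0):
  i=0: a_0=24, p_0 = 24*1 + 0 = 24, q_0 = 24*0 + 1 = 1.
  i=1: a_1=1, p_1 = 1*24 + 1 = 25, q_1 = 1*1 + 0 = 1.
  i=2: a_2=11, p_2 = 11*25 + 24 = 299, q_2 = 11*1 + 1 = 12.
  i=3: a_3=2, p_3 = 2*299 + 25 = 623, q_3 = 2*12 + 1 = 25.
  i=4: a_4=11, p_4 = 11*623 + 299 = 7152, q_4 = 11*25 + 12 = 287.
  i=5: a_5=1, p_5 = 1*7152 + 623 = 7775, q_5 = 1*287 + 25 = 312.
Check: 7775^2 - 621*312^2 = 60450625 - 60450624 = 1, so (x, y) = (7775, 312) solves the equation, and by the theorem it is the least positive solution.

(x, y) = (7775, 312)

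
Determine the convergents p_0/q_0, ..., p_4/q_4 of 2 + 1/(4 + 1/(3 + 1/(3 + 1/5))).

2/1, 9/4, 29/13, 96/43, 509/228

Using the convergent recurrence p_i = a_i*p_{i-1} + p_{i-2}, q_i = a_i*q_{i-1} + q_{i-2} with p_{-2}=0, p_{-1}=1, q_{-2}=1, q_{-1}=0:
  i=0: a_0=2, p_0 = 2*1 + 0 = 2, q_0 = 2*0 + 1 = 1.
  i=1: a_1=4, p_1 = 4*2 + 1 = 9, q_1 = 4*1 + 0 = 4.
  i=2: a_2=3, p_2 = 3*9 + 2 = 29, q_2 = 3*4 + 1 = 13.
  i=3: a_3=3, p_3 = 3*29 + 9 = 96, q_3 = 3*13 + 4 = 43.
  i=4: a_4=5, p_4 = 5*96 + 29 = 509, q_4 = 5*43 + 13 = 228.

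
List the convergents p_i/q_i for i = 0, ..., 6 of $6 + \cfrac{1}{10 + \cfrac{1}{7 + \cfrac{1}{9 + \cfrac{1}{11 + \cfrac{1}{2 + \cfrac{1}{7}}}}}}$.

Using the convergent recurrence p_i = a_i*p_{i-1} + p_{i-2}, q_i = a_i*q_{i-1} + q_{i-2} with p_{-2}=0, p_{-1}=1, q_{-2}=1, q_{-1}=0:
  i=0: a_0=6, p_0 = 6*1 + 0 = 6, q_0 = 6*0 + 1 = 1.
  i=1: a_1=10, p_1 = 10*6 + 1 = 61, q_1 = 10*1 + 0 = 10.
  i=2: a_2=7, p_2 = 7*61 + 6 = 433, q_2 = 7*10 + 1 = 71.
  i=3: a_3=9, p_3 = 9*433 + 61 = 3958, q_3 = 9*71 + 10 = 649.
  i=4: a_4=11, p_4 = 11*3958 + 433 = 43971, q_4 = 11*649 + 71 = 7210.
  i=5: a_5=2, p_5 = 2*43971 + 3958 = 91900, q_5 = 2*7210 + 649 = 15069.
  i=6: a_6=7, p_6 = 7*91900 + 43971 = 687271, q_6 = 7*15069 + 7210 = 112693.

6/1, 61/10, 433/71, 3958/649, 43971/7210, 91900/15069, 687271/112693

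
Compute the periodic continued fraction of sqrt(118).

[10; (1, 6, 3, 2, 10, 2, 3, 6, 1, 20)]

Write x_i = (sqrt(118) + m_i)/d_i with (m_0, d_0) = (0, 1). a_0 = floor(sqrt(118)) = 10, since 10^2 = 100 <= 118 < 121 = 11^2.
Iterate m_{i+1} = d_i*a_i - m_i, d_{i+1} = (118 - m_{i+1}^2)/d_i, a_{i+1} = floor((a_0 + m_{i+1})/d_{i+1}):
  m_1 = 1*10 - 0 = 10, d_1 = (118 - 10^2)/1 = 18/1 = 18, a_1 = floor((10 + 10)/18) = 1.
  m_2 = 18*1 - 10 = 8, d_2 = (118 - 8^2)/18 = 54/18 = 3, a_2 = floor((10 + 8)/3) = 6.
  m_3 = 3*6 - 8 = 10, d_3 = (118 - 10^2)/3 = 18/3 = 6, a_3 = floor((10 + 10)/6) = 3.
  m_4 = 6*3 - 10 = 8, d_4 = (118 - 8^2)/6 = 54/6 = 9, a_4 = floor((10 + 8)/9) = 2.
  m_5 = 9*2 - 8 = 10, d_5 = (118 - 10^2)/9 = 18/9 = 2, a_5 = floor((10 + 10)/2) = 10.
  m_6 = 2*10 - 10 = 10, d_6 = (118 - 10^2)/2 = 18/2 = 9, a_6 = floor((10 + 10)/9) = 2.
  m_7 = 9*2 - 10 = 8, d_7 = (118 - 8^2)/9 = 54/9 = 6, a_7 = floor((10 + 8)/6) = 3.
  m_8 = 6*3 - 8 = 10, d_8 = (118 - 10^2)/6 = 18/6 = 3, a_8 = floor((10 + 10)/3) = 6.
  m_9 = 3*6 - 10 = 8, d_9 = (118 - 8^2)/3 = 54/3 = 18, a_9 = floor((10 + 8)/18) = 1.
  m_10 = 18*1 - 8 = 10, d_10 = (118 - 10^2)/18 = 18/18 = 1, a_10 = floor((10 + 10)/1) = 20.
  m_11 = 1*20 - 10 = 10, d_11 = (118 - 10^2)/1 = 18/1 = 18: (m_11, d_11) = (m_1, d_1) = (10, 18), so from here the quotients repeat a_1, ..., a_10; the period length is 10.
Hence the expansion of sqrt(118) is a_0 = 10 followed by the repeating block 1, 6, 3, 2, 10, 2, 3, 6, 1, 20 (period 10).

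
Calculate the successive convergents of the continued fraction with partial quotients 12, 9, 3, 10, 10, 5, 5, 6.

Using the convergent recurrence p_i = a_i*p_{i-1} + p_{i-2}, q_i = a_i*q_{i-1} + q_{i-2} with p_{-2}=0, p_{-1}=1, q_{-2}=1, q_{-1}=0:
  i=0: a_0=12, p_0 = 12*1 + 0 = 12, q_0 = 12*0 + 1 = 1.
  i=1: a_1=9, p_1 = 9*12 + 1 = 109, q_1 = 9*1 + 0 = 9.
  i=2: a_2=3, p_2 = 3*109 + 12 = 339, q_2 = 3*9 + 1 = 28.
  i=3: a_3=10, p_3 = 10*339 + 109 = 3499, q_3 = 10*28 + 9 = 289.
  i=4: a_4=10, p_4 = 10*3499 + 339 = 35329, q_4 = 10*289 + 28 = 2918.
  i=5: a_5=5, p_5 = 5*35329 + 3499 = 180144, q_5 = 5*2918 + 289 = 14879.
  i=6: a_6=5, p_6 = 5*180144 + 35329 = 936049, q_6 = 5*14879 + 2918 = 77313.
  i=7: a_7=6, p_7 = 6*936049 + 180144 = 5796438, q_7 = 6*77313 + 14879 = 478757.

12/1, 109/9, 339/28, 3499/289, 35329/2918, 180144/14879, 936049/77313, 5796438/478757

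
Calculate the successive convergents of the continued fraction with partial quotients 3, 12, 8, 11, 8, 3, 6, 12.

Using the convergent recurrence p_i = a_i*p_{i-1} + p_{i-2}, q_i = a_i*q_{i-1} + q_{i-2} with p_{-2}=0, p_{-1}=1, q_{-2}=1, q_{-1}=0:
  i=0: a_0=3, p_0 = 3*1 + 0 = 3, q_0 = 3*0 + 1 = 1.
  i=1: a_1=12, p_1 = 12*3 + 1 = 37, q_1 = 12*1 + 0 = 12.
  i=2: a_2=8, p_2 = 8*37 + 3 = 299, q_2 = 8*12 + 1 = 97.
  i=3: a_3=11, p_3 = 11*299 + 37 = 3326, q_3 = 11*97 + 12 = 1079.
  i=4: a_4=8, p_4 = 8*3326 + 299 = 26907, q_4 = 8*1079 + 97 = 8729.
  i=5: a_5=3, p_5 = 3*26907 + 3326 = 84047, q_5 = 3*8729 + 1079 = 27266.
  i=6: a_6=6, p_6 = 6*84047 + 26907 = 531189, q_6 = 6*27266 + 8729 = 172325.
  i=7: a_7=12, p_7 = 12*531189 + 84047 = 6458315, q_7 = 12*172325 + 27266 = 2095166.

3/1, 37/12, 299/97, 3326/1079, 26907/8729, 84047/27266, 531189/172325, 6458315/2095166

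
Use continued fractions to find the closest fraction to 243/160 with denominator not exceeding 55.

Expand x = 243/160 as a continued fraction with the Euclidean algorithm:
  243 = 1*160 + 83, so a_0 = 1.
  160 = 1*83 + 77, so a_1 = 1.
  83 = 1*77 + 6, so a_2 = 1.
  77 = 12*6 + 5, so a_3 = 12.
  6 = 1*5 + 1, so a_4 = 1.
  5 = 5*1 + 0, so a_5 = 5.
so x = [1; 1, 1, 12, 1, 5].
Convergents (p_i = a_i*p_{i-1} + p_{i-2}, q_i = a_i*q_{i-1} + q_{i-2} with p_{-2}=0, p_{-1}=1, q_{-2}=1, q_{-1}=0), until the denominator exceeds 55:
  i=0: a_0=1, p_0 = 1*1 + 0 = 1, q_0 = 1*0 + 1 = 1.
  i=1: a_1=1, p_1 = 1*1 + 1 = 2, q_1 = 1*1 + 0 = 1.
  i=2: a_2=1, p_2 = 1*2 + 1 = 3, q_2 = 1*1 + 1 = 2.
  i=3: a_3=12, p_3 = 12*3 + 2 = 38, q_3 = 12*2 + 1 = 25.
  i=4: a_4=1, p_4 = 1*38 + 3 = 41, q_4 = 1*25 + 2 = 27.
  i=5: a_5=5, p_5 = 5*41 + 38 = 243, q_5 = 5*27 + 25 = 160.
q_5 = 160 > 55, so the last convergent with denominator <= 55 is p_4/q_4 = 41/27.
The closest fraction with denominator <= 55 is either p_4/q_4 or the intermediate fraction (k*p_4 + p_3)/(k*q_4 + q_3) with the largest k >= 1 whose denominator stays <= 55; these approach x as k grows, and every other convergent or intermediate fraction in range is farther away.
Largest k: floor((55 - q_3)/q_4) = floor((55 - 25)/27) = 1.
That gives (1*41 + 38)/(1*27 + 25) = 79/52.
Compare the errors: |x - 41/27| = |243*27 - 41*160|/(160*27) = 1/4320, and |x - 79/52| = |243*52 - 79*160|/(160*52) = 4/8320.
Cross-multiplying, 1*8320 = 8320 < 17280 = 4*4320, so 1/4320 is smaller: the convergent 41/27 is closer to x than 79/52.

41/27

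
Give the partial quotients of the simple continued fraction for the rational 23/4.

Run the Euclidean algorithm on 23 and 4; the successive quotients are the partial quotients a_0, a_1, ... (each step inverts the fractional part left over by the previous one):
  23 = 5*4 + 3, so a_0 = 5.
  4 = 1*3 + 1, so a_1 = 1.
  3 = 3*1 + 0, so a_2 = 3.
The remainder reaches 0 after 3 divisions, so the expansion has 3 partial quotients, read off in order.

[5; 1, 3]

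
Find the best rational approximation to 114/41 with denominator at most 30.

Expand x = 114/41 as a continued fraction with the Euclidean algorithm:
  114 = 2*41 + 32, so a_0 = 2.
  41 = 1*32 + 9, so a_1 = 1.
  32 = 3*9 + 5, so a_2 = 3.
  9 = 1*5 + 4, so a_3 = 1.
  5 = 1*4 + 1, so a_4 = 1.
  4 = 4*1 + 0, so a_5 = 4.
so x = [2; 1, 3, 1, 1, 4].
Convergents (p_i = a_i*p_{i-1} + p_{i-2}, q_i = a_i*q_{i-1} + q_{i-2} with p_{-2}=0, p_{-1}=1, q_{-2}=1, q_{-1}=0), until the denominator exceeds 30:
  i=0: a_0=2, p_0 = 2*1 + 0 = 2, q_0 = 2*0 + 1 = 1.
  i=1: a_1=1, p_1 = 1*2 + 1 = 3, q_1 = 1*1 + 0 = 1.
  i=2: a_2=3, p_2 = 3*3 + 2 = 11, q_2 = 3*1 + 1 = 4.
  i=3: a_3=1, p_3 = 1*11 + 3 = 14, q_3 = 1*4 + 1 = 5.
  i=4: a_4=1, p_4 = 1*14 + 11 = 25, q_4 = 1*5 + 4 = 9.
  i=5: a_5=4, p_5 = 4*25 + 14 = 114, q_5 = 4*9 + 5 = 41.
q_5 = 41 > 30, so the last convergent with denominator <= 30 is p_4/q_4 = 25/9.
The closest fraction with denominator <= 30 is either p_4/q_4 or the intermediate fraction (k*p_4 + p_3)/(k*q_4 + q_3) with the largest k >= 1 whose denominator stays <= 30; these approach x as k grows, and every other convergent or intermediate fraction in range is farther away.
Largest k: floor((30 - q_3)/q_4) = floor((30 - 5)/9) = 2.
That gives (2*25 + 14)/(2*9 + 5) = 64/23.
Compare the errors: |x - 25/9| = |114*9 - 25*41|/(41*9) = 1/369, and |x - 64/23| = |114*23 - 64*41|/(41*23) = 2/943.
Cross-multiplying, 2*369 = 738 < 943 = 1*943, so 2/943 is smaller: the intermediate fraction 64/23 is closer to x than 25/9.

64/23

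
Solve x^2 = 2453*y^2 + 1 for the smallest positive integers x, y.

First expand sqrt(2453) as a continued fraction. With x_i = (sqrt(2453) + m_i)/d_i and (m_0, d_0) = (0, 1): a_0 = floor(sqrt(2453)) = 49, since 49^2 = 2401 <= 2453 < 2500 = 50^2.
Iterate m_{i+1} = d_i*a_i - m_i, d_{i+1} = (2453 - m_{i+1}^2)/d_i, a_{i+1} = floor((a_0 + m_{i+1})/d_{i+1}):
  m_1 = 1*49 - 0 = 49, d_1 = (2453 - 49^2)/1 = 52/1 = 52, a_1 = floor((49 + 49)/52) = 1.
  m_2 = 52*1 - 49 = 3, d_2 = (2453 - 3^2)/52 = 2444/52 = 47, a_2 = floor((49 + 3)/47) = 1.
  m_3 = 47*1 - 3 = 44, d_3 = (2453 - 44^2)/47 = 517/47 = 11, a_3 = floor((49 + 44)/11) = 8.
  m_4 = 11*8 - 44 = 44, d_4 = (2453 - 44^2)/11 = 517/11 = 47, a_4 = floor((49 + 44)/47) = 1.
  m_5 = 47*1 - 44 = 3, d_5 = (2453 - 3^2)/47 = 2444/47 = 52, a_5 = floor((49 + 3)/52) = 1.
  m_6 = 52*1 - 3 = 49, d_6 = (2453 - 49^2)/52 = 52/52 = 1, a_6 = floor((49 + 49)/1) = 98.
  m_7 = 1*98 - 49 = 49, d_7 = (2453 - 49^2)/1 = 52/1 = 52: (m_7, d_7) = (m_1, d_1) = (49, 52), so from here the quotients repeat a_1, ..., a_6; the period length is 6.
So sqrt(2453) = [49; (1, 1, 8, 1, 1, 98)] with period length k = 6.
k is even, so the fundamental solution of x^2 - 2453y^2 = 1 is (p_{k-1}, q_{k-1}) = (p_5, q_5); compute convergents through index 5.
Convergents (p_i = a_i*p_{i-1} + p_{i-2}, q_i = a_i*q_{i-1} + q_{i-2} with p_{-2}=0, p_{-1}=1, q_{-2}=1, q_{-1}=0):
  i=0: a_0=49, p_0 = 49*1 + 0 = 49, q_0 = 49*0 + 1 = 1.
  i=1: a_1=1, p_1 = 1*49 + 1 = 50, q_1 = 1*1 + 0 = 1.
  i=2: a_2=1, p_2 = 1*50 + 49 = 99, q_2 = 1*1 + 1 = 2.
  i=3: a_3=8, p_3 = 8*99 + 50 = 842, q_3 = 8*2 + 1 = 17.
  i=4: a_4=1, p_4 = 1*842 + 99 = 941, q_4 = 1*17 + 2 = 19.
  i=5: a_5=1, p_5 = 1*941 + 842 = 1783, q_5 = 1*19 + 17 = 36.
Check: 1783^2 - 2453*36^2 = 3179089 - 3179088 = 1, so (x, y) = (1783, 36) solves the equation, and by the theorem it is the least positive solution.

(x, y) = (1783, 36)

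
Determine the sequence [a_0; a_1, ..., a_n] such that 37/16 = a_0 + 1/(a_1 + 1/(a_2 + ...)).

[2; 3, 5]

Run the Euclidean algorithm on 37 and 16; the successive quotients are the partial quotients a_0, a_1, ... (each step inverts the fractional part left over by the previous one):
  37 = 2*16 + 5, so a_0 = 2.
  16 = 3*5 + 1, so a_1 = 3.
  5 = 5*1 + 0, so a_2 = 5.
The remainder reaches 0 after 3 divisions, so the expansion has 3 partial quotients, read off in order.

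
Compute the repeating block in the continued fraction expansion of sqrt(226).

Write x_i = (sqrt(226) + m_i)/d_i with (m_0, d_0) = (0, 1). a_0 = floor(sqrt(226)) = 15, since 15^2 = 225 <= 226 < 256 = 16^2.
Iterate m_{i+1} = d_i*a_i - m_i, d_{i+1} = (226 - m_{i+1}^2)/d_i, a_{i+1} = floor((a_0 + m_{i+1})/d_{i+1}):
  m_1 = 1*15 - 0 = 15, d_1 = (226 - 15^2)/1 = 1/1 = 1, a_1 = floor((15 + 15)/1) = 30.
  m_2 = 1*30 - 15 = 15, d_2 = (226 - 15^2)/1 = 1/1 = 1: (m_2, d_2) = (m_1, d_1) = (15, 1), so from here the quotient a_1 repeats; the period length is 1.
Hence the expansion of sqrt(226) is a_0 = 15 followed by the repeating block 30 (period 1).

[15; (30)]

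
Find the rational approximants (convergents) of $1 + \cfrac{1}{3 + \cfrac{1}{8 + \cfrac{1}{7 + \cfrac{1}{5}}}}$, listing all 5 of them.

Using the convergent recurrence p_i = a_i*p_{i-1} + p_{i-2}, q_i = a_i*q_{i-1} + q_{i-2} with p_{-2}=0, p_{-1}=1, q_{-2}=1, q_{-1}=0:
  i=0: a_0=1, p_0 = 1*1 + 0 = 1, q_0 = 1*0 + 1 = 1.
  i=1: a_1=3, p_1 = 3*1 + 1 = 4, q_1 = 3*1 + 0 = 3.
  i=2: a_2=8, p_2 = 8*4 + 1 = 33, q_2 = 8*3 + 1 = 25.
  i=3: a_3=7, p_3 = 7*33 + 4 = 235, q_3 = 7*25 + 3 = 178.
  i=4: a_4=5, p_4 = 5*235 + 33 = 1208, q_4 = 5*178 + 25 = 915.

1/1, 4/3, 33/25, 235/178, 1208/915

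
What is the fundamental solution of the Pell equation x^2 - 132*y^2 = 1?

(x, y) = (23, 2)

First expand sqrt(132) as a continued fraction. With x_i = (sqrt(132) + m_i)/d_i and (m_0, d_0) = (0, 1): a_0 = floor(sqrt(132)) = 11, since 11^2 = 121 <= 132 < 144 = 12^2.
Iterate m_{i+1} = d_i*a_i - m_i, d_{i+1} = (132 - m_{i+1}^2)/d_i, a_{i+1} = floor((a_0 + m_{i+1})/d_{i+1}):
  m_1 = 1*11 - 0 = 11, d_1 = (132 - 11^2)/1 = 11/1 = 11, a_1 = floor((11 + 11)/11) = 2.
  m_2 = 11*2 - 11 = 11, d_2 = (132 - 11^2)/11 = 11/11 = 1, a_2 = floor((11 + 11)/1) = 22.
  m_3 = 1*22 - 11 = 11, d_3 = (132 - 11^2)/1 = 11/1 = 11: (m_3, d_3) = (m_1, d_1) = (11, 11), so from here the quotients repeat a_1, a_2; the period length is 2.
So sqrt(132) = [11; (2, 22)] with period length k = 2.
k is even, so the fundamental solution of x^2 - 132y^2 = 1 is (p_{k-1}, q_{k-1}) = (p_1, q_1); compute convergents through index 1.
Convergents (p_i = a_i*p_{i-1} + p_{i-2}, q_i = a_i*q_{i-1} + q_{i-2} with p_{-2}=0, p_{-1}=1, q_{-2}=1, q_{-1}=0):
  i=0: a_0=11, p_0 = 11*1 + 0 = 11, q_0 = 11*0 + 1 = 1.
  i=1: a_1=2, p_1 = 2*11 + 1 = 23, q_1 = 2*1 + 0 = 2.
Check: 23^2 - 132*2^2 = 529 - 528 = 1, so (x, y) = (23, 2) solves the equation, and by the theorem it is the least positive solution.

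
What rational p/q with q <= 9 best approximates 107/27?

Expand x = 107/27 as a continued fraction with the Euclidean algorithm:
  107 = 3*27 + 26, so a_0 = 3.
  27 = 1*26 + 1, so a_1 = 1.
  26 = 26*1 + 0, so a_2 = 26.
so x = [3; 1, 26].
Convergents (p_i = a_i*p_{i-1} + p_{i-2}, q_i = a_i*q_{i-1} + q_{i-2} with p_{-2}=0, p_{-1}=1, q_{-2}=1, q_{-1}=0), until the denominator exceeds 9:
  i=0: a_0=3, p_0 = 3*1 + 0 = 3, q_0 = 3*0 + 1 = 1.
  i=1: a_1=1, p_1 = 1*3 + 1 = 4, q_1 = 1*1 + 0 = 1.
  i=2: a_2=26, p_2 = 26*4 + 3 = 107, q_2 = 26*1 + 1 = 27.
q_2 = 27 > 9, so the last convergent with denominator <= 9 is p_1/q_1 = 4/1.
The closest fraction with denominator <= 9 is either p_1/q_1 or the intermediate fraction (k*p_1 + p_0)/(k*q_1 + q_0) with the largest k >= 1 whose denominator stays <= 9; these approach x as k grows, and every other convergent or intermediate fraction in range is farther away.
Largest k: floor((9 - q_0)/q_1) = floor((9 - 1)/1) = 8.
That gives (8*4 + 3)/(8*1 + 1) = 35/9.
Compare the errors: |x - 4/1| = |107*1 - 4*27|/(27*1) = 1/27, and |x - 35/9| = |107*9 - 35*27|/(27*9) = 18/243.
Cross-multiplying, 1*243 = 243 < 486 = 18*27, so 1/27 is smaller: the convergent 4/1 is closer to x than 35/9.

4/1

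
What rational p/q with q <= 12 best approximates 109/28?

Expand x = 109/28 as a continued fraction with the Euclidean algorithm:
  109 = 3*28 + 25, so a_0 = 3.
  28 = 1*25 + 3, so a_1 = 1.
  25 = 8*3 + 1, so a_2 = 8.
  3 = 3*1 + 0, so a_3 = 3.
so x = [3; 1, 8, 3].
Convergents (p_i = a_i*p_{i-1} + p_{i-2}, q_i = a_i*q_{i-1} + q_{i-2} with p_{-2}=0, p_{-1}=1, q_{-2}=1, q_{-1}=0), until the denominator exceeds 12:
  i=0: a_0=3, p_0 = 3*1 + 0 = 3, q_0 = 3*0 + 1 = 1.
  i=1: a_1=1, p_1 = 1*3 + 1 = 4, q_1 = 1*1 + 0 = 1.
  i=2: a_2=8, p_2 = 8*4 + 3 = 35, q_2 = 8*1 + 1 = 9.
  i=3: a_3=3, p_3 = 3*35 + 4 = 109, q_3 = 3*9 + 1 = 28.
q_3 = 28 > 12, so the last convergent with denominator <= 12 is p_2/q_2 = 35/9.
The closest fraction with denominator <= 12 is either p_2/q_2 or the intermediate fraction (k*p_2 + p_1)/(k*q_2 + q_1) with the largest k >= 1 whose denominator stays <= 12; these approach x as k grows, and every other convergent or intermediate fraction in range is farther away.
Largest k: floor((12 - q_1)/q_2) = floor((12 - 1)/9) = 1.
That gives (1*35 + 4)/(1*9 + 1) = 39/10.
Compare the errors: |x - 35/9| = |109*9 - 35*28|/(28*9) = 1/252, and |x - 39/10| = |109*10 - 39*28|/(28*10) = 2/280.
Cross-multiplying, 1*280 = 280 < 504 = 2*252, so 1/252 is smaller: the convergent 35/9 is closer to x than 39/10.

35/9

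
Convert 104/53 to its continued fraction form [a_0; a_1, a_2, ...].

[1; 1, 25, 2]

Run the Euclidean algorithm on 104 and 53; the successive quotients are the partial quotients a_0, a_1, ... (each step inverts the fractional part left over by the previous one):
  104 = 1*53 + 51, so a_0 = 1.
  53 = 1*51 + 2, so a_1 = 1.
  51 = 25*2 + 1, so a_2 = 25.
  2 = 2*1 + 0, so a_3 = 2.
The remainder reaches 0 after 4 divisions, so the expansion has 4 partial quotients, read off in order.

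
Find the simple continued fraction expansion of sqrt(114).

Write x_i = (sqrt(114) + m_i)/d_i with (m_0, d_0) = (0, 1). a_0 = floor(sqrt(114)) = 10, since 10^2 = 100 <= 114 < 121 = 11^2.
Iterate m_{i+1} = d_i*a_i - m_i, d_{i+1} = (114 - m_{i+1}^2)/d_i, a_{i+1} = floor((a_0 + m_{i+1})/d_{i+1}):
  m_1 = 1*10 - 0 = 10, d_1 = (114 - 10^2)/1 = 14/1 = 14, a_1 = floor((10 + 10)/14) = 1.
  m_2 = 14*1 - 10 = 4, d_2 = (114 - 4^2)/14 = 98/14 = 7, a_2 = floor((10 + 4)/7) = 2.
  m_3 = 7*2 - 4 = 10, d_3 = (114 - 10^2)/7 = 14/7 = 2, a_3 = floor((10 + 10)/2) = 10.
  m_4 = 2*10 - 10 = 10, d_4 = (114 - 10^2)/2 = 14/2 = 7, a_4 = floor((10 + 10)/7) = 2.
  m_5 = 7*2 - 10 = 4, d_5 = (114 - 4^2)/7 = 98/7 = 14, a_5 = floor((10 + 4)/14) = 1.
  m_6 = 14*1 - 4 = 10, d_6 = (114 - 10^2)/14 = 14/14 = 1, a_6 = floor((10 + 10)/1) = 20.
  m_7 = 1*20 - 10 = 10, d_7 = (114 - 10^2)/1 = 14/1 = 14: (m_7, d_7) = (m_1, d_1) = (10, 14), so from here the quotients repeat a_1, ..., a_6; the period length is 6.
Hence the expansion of sqrt(114) is a_0 = 10 followed by the repeating block 1, 2, 10, 2, 1, 20 (period 6).

[10; (1, 2, 10, 2, 1, 20)]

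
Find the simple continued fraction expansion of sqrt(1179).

[34; (2, 1, 33, 1, 2, 68)]

Write x_i = (sqrt(1179) + m_i)/d_i with (m_0, d_0) = (0, 1). a_0 = floor(sqrt(1179)) = 34, since 34^2 = 1156 <= 1179 < 1225 = 35^2.
Iterate m_{i+1} = d_i*a_i - m_i, d_{i+1} = (1179 - m_{i+1}^2)/d_i, a_{i+1} = floor((a_0 + m_{i+1})/d_{i+1}):
  m_1 = 1*34 - 0 = 34, d_1 = (1179 - 34^2)/1 = 23/1 = 23, a_1 = floor((34 + 34)/23) = 2.
  m_2 = 23*2 - 34 = 12, d_2 = (1179 - 12^2)/23 = 1035/23 = 45, a_2 = floor((34 + 12)/45) = 1.
  m_3 = 45*1 - 12 = 33, d_3 = (1179 - 33^2)/45 = 90/45 = 2, a_3 = floor((34 + 33)/2) = 33.
  m_4 = 2*33 - 33 = 33, d_4 = (1179 - 33^2)/2 = 90/2 = 45, a_4 = floor((34 + 33)/45) = 1.
  m_5 = 45*1 - 33 = 12, d_5 = (1179 - 12^2)/45 = 1035/45 = 23, a_5 = floor((34 + 12)/23) = 2.
  m_6 = 23*2 - 12 = 34, d_6 = (1179 - 34^2)/23 = 23/23 = 1, a_6 = floor((34 + 34)/1) = 68.
  m_7 = 1*68 - 34 = 34, d_7 = (1179 - 34^2)/1 = 23/1 = 23: (m_7, d_7) = (m_1, d_1) = (34, 23), so from here the quotients repeat a_1, ..., a_6; the period length is 6.
Hence the expansion of sqrt(1179) is a_0 = 34 followed by the repeating block 2, 1, 33, 1, 2, 68 (period 6).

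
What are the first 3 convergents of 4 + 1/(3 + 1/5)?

Using the convergent recurrence p_i = a_i*p_{i-1} + p_{i-2}, q_i = a_i*q_{i-1} + q_{i-2} with p_{-2}=0, p_{-1}=1, q_{-2}=1, q_{-1}=0:
  i=0: a_0=4, p_0 = 4*1 + 0 = 4, q_0 = 4*0 + 1 = 1.
  i=1: a_1=3, p_1 = 3*4 + 1 = 13, q_1 = 3*1 + 0 = 3.
  i=2: a_2=5, p_2 = 5*13 + 4 = 69, q_2 = 5*3 + 1 = 16.

4/1, 13/3, 69/16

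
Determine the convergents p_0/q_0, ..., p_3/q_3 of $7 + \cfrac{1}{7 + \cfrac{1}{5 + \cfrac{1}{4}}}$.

7/1, 50/7, 257/36, 1078/151

Using the convergent recurrence p_i = a_i*p_{i-1} + p_{i-2}, q_i = a_i*q_{i-1} + q_{i-2} with p_{-2}=0, p_{-1}=1, q_{-2}=1, q_{-1}=0:
  i=0: a_0=7, p_0 = 7*1 + 0 = 7, q_0 = 7*0 + 1 = 1.
  i=1: a_1=7, p_1 = 7*7 + 1 = 50, q_1 = 7*1 + 0 = 7.
  i=2: a_2=5, p_2 = 5*50 + 7 = 257, q_2 = 5*7 + 1 = 36.
  i=3: a_3=4, p_3 = 4*257 + 50 = 1078, q_3 = 4*36 + 7 = 151.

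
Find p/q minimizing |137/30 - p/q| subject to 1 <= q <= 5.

Expand x = 137/30 as a continued fraction with the Euclidean algorithm:
  137 = 4*30 + 17, so a_0 = 4.
  30 = 1*17 + 13, so a_1 = 1.
  17 = 1*13 + 4, so a_2 = 1.
  13 = 3*4 + 1, so a_3 = 3.
  4 = 4*1 + 0, so a_4 = 4.
so x = [4; 1, 1, 3, 4].
Convergents (p_i = a_i*p_{i-1} + p_{i-2}, q_i = a_i*q_{i-1} + q_{i-2} with p_{-2}=0, p_{-1}=1, q_{-2}=1, q_{-1}=0), until the denominator exceeds 5:
  i=0: a_0=4, p_0 = 4*1 + 0 = 4, q_0 = 4*0 + 1 = 1.
  i=1: a_1=1, p_1 = 1*4 + 1 = 5, q_1 = 1*1 + 0 = 1.
  i=2: a_2=1, p_2 = 1*5 + 4 = 9, q_2 = 1*1 + 1 = 2.
  i=3: a_3=3, p_3 = 3*9 + 5 = 32, q_3 = 3*2 + 1 = 7.
q_3 = 7 > 5, so the last convergent with denominator <= 5 is p_2/q_2 = 9/2.
The closest fraction with denominator <= 5 is either p_2/q_2 or the intermediate fraction (k*p_2 + p_1)/(k*q_2 + q_1) with the largest k >= 1 whose denominator stays <= 5; these approach x as k grows, and every other convergent or intermediate fraction in range is farther away.
Largest k: floor((5 - q_1)/q_2) = floor((5 - 1)/2) = 2.
That gives (2*9 + 5)/(2*2 + 1) = 23/5.
Compare the errors: |x - 9/2| = |137*2 - 9*30|/(30*2) = 4/60, and |x - 23/5| = |137*5 - 23*30|/(30*5) = 5/150.
Cross-multiplying, 5*60 = 300 < 600 = 4*150, so 5/150 is smaller: the intermediate fraction 23/5 is closer to x than 9/2.

23/5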